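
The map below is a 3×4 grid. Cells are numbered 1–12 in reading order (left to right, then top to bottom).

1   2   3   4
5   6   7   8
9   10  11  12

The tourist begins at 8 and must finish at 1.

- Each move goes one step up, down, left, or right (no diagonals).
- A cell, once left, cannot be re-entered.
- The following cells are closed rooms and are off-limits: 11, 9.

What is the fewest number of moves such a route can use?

The Manhattan distance from 8 to 1 is |2−1| + |4−1| = 4, so at least 4 moves are needed.
A route of 4 moves achieves this: 8 → 4 → 3 → 2 → 1.
Since 4 matches the lower bound, it is optimal.

4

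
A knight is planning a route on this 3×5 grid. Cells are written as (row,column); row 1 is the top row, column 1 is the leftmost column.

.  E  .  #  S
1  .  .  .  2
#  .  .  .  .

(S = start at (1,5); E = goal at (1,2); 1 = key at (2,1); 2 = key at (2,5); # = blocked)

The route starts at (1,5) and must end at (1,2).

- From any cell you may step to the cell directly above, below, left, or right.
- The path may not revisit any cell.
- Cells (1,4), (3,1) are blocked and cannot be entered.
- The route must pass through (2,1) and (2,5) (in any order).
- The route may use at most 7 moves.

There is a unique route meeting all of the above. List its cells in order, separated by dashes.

(1,5) - (2,5) - (2,4) - (2,3) - (2,2) - (2,1) - (1,1) - (1,2)

The budget equals the shortest possible length, so every move has to be on a shortest route through the required cells.
Route from (1,5): down 1 to (2,5), left 4 to (2,1), up 1 to (1,1), right 1 to (1,2) — 7 moves in all.
Check: all required cells visited; 7 ≤ 7 moves.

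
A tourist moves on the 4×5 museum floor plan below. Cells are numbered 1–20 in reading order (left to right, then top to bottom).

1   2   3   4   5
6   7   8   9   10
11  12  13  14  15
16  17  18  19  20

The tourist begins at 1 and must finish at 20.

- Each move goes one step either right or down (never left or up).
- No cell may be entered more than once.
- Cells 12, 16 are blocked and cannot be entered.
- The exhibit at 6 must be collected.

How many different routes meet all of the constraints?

6

A right/down-only route from 1 to 20 makes exactly 3 down-moves and 4 right-moves in some order.
With no other constraints that would be C(7,3) = 35 routes.
Split at 6 and multiply the segment counts (each segment already excludes blocked cells): 1→6: 1; 6→20: 6; product = 6.
That gives 6 routes.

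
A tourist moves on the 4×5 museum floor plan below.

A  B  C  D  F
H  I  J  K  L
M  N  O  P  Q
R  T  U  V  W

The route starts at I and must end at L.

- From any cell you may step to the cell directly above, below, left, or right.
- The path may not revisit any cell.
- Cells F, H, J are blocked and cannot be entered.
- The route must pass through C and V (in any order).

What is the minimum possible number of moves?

9

Any route passes through C and V in some order between I and L. Summing Manhattan distances along each leg and taking the cheapest ordering (I → C → V → L) gives a lower bound of 2 + 4 + 3 = 9 moves.
A route of 9 moves achieves this: I → B → C → D → K → P → V → W → Q → L.
Since 9 matches the lower bound, it is optimal.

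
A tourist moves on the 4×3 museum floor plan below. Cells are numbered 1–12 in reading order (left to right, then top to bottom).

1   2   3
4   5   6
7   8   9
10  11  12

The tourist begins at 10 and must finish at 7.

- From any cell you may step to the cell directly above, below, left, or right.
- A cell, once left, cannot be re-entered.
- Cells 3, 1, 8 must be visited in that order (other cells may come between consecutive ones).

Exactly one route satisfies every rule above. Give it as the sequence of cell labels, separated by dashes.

10 - 11 - 12 - 9 - 6 - 3 - 2 - 1 - 4 - 5 - 8 - 7

The waypoints must appear in the order 3, 1, 8, with no cell reused.
Route from 10: 2× right (reaching 12), 3× up (reaching 3), 2× left (reaching 1), down to 4, right to 5, down to 8, left to 7 — 11 moves in all.
Check: order respected (3 at step 5, 1 at step 7, 8 at step 10).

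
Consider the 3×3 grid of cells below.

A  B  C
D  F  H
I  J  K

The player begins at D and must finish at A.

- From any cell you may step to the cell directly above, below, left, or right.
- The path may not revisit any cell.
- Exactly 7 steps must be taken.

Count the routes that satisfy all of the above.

4

Need simple routes of exactly 7 moves from D to A (Manhattan distance 1, so 3 moves are spent on a detour and 3 undoing it).
Enumerating: D I J F H C B A | D I J K H C B A | D I J K H F B A | D F J K H C B A.
That gives 4 routes.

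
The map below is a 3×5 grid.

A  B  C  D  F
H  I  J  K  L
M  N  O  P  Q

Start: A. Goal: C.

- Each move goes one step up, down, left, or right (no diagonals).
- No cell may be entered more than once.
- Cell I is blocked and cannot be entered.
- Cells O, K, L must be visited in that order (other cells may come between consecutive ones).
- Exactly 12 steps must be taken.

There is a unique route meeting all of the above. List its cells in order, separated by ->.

The waypoints must appear in the order O, K, L, with no cell reused.
Route from A: 2× down (reaching M), 2× right (reaching O), up to J, right to K, down to P, right to Q, 2× up (reaching F), 2× left (reaching C) — 12 moves in all.
Check: order respected (O at step 4, K at step 6, L at step 9); 12 moves as required.

A -> H -> M -> N -> O -> J -> K -> P -> Q -> L -> F -> D -> C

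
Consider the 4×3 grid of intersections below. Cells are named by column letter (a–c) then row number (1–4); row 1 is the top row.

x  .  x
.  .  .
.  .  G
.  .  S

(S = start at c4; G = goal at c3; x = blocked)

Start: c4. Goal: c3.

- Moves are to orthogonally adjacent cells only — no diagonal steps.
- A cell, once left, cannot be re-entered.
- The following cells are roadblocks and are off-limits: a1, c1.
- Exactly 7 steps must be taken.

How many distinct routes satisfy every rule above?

Need simple routes of exactly 7 moves from c4 to c3 (Manhattan distance 1, so 3 moves are spent on a detour and 3 undoing it).
Enumerating: c4 b4 b3 a3 a2 b2 c2 c3 | c4 b4 a4 a3 a2 b2 b3 c3 | c4 b4 a4 a3 a2 b2 c2 c3 | c4 b4 a4 a3 b3 b2 c2 c3.
That gives 4 routes.

4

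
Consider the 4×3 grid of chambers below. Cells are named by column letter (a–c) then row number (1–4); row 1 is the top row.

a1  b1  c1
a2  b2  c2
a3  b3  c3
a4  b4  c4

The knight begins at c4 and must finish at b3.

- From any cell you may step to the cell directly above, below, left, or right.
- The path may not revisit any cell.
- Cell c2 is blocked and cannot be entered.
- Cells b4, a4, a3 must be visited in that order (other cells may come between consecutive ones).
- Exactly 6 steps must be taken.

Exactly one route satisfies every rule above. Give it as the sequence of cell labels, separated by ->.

The waypoints must appear in the order b4, a4, a3, with no cell reused.
Route from c4: 2× left (reaching a4), 2× up (reaching a2), right to b2, down to b3 — 6 moves in all.
Check: order respected (b4 at step 1, a4 at step 2, a3 at step 3); 6 moves as required.

c4 -> b4 -> a4 -> a3 -> a2 -> b2 -> b3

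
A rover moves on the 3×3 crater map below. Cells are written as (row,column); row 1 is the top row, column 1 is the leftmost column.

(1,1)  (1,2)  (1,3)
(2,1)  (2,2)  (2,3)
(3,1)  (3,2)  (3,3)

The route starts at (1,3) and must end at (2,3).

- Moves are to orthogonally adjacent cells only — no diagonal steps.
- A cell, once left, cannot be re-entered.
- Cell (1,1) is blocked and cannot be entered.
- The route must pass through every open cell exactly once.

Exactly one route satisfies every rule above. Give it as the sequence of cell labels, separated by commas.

Need to visit all 8 open cells exactly once, starting at (1,3) and ending at (2,3).
Cell (1,2) has only two open neighbours ((2,2) and (1,3)), so the path must pass straight through it: one of those is the cell it's entered from and the other is where it exits.
Route from (1,3): left to (1,2), down to (2,2), left to (2,1), down to (3,1), 2× right (reaching (3,3)), up to (2,3) — 7 moves in all.
Check: all 8 open cells covered.

(1,3), (1,2), (2,2), (2,1), (3,1), (3,2), (3,3), (2,3)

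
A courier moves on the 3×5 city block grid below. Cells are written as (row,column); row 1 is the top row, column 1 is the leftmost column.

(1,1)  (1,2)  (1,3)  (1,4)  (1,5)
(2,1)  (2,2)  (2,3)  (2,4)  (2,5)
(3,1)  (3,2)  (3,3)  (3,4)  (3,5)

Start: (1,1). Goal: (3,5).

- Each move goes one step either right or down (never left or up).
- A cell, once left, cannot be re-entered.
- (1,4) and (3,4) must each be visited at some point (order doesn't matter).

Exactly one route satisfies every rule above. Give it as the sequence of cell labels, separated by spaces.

Moves only go right or down, so the column and row indices never decrease.
Route from (1,1): right 3 to (1,4), down 2 to (3,4), right 1 to (3,5) — 6 moves in all.
Check: all required cells visited.

(1,1) (1,2) (1,3) (1,4) (2,4) (3,4) (3,5)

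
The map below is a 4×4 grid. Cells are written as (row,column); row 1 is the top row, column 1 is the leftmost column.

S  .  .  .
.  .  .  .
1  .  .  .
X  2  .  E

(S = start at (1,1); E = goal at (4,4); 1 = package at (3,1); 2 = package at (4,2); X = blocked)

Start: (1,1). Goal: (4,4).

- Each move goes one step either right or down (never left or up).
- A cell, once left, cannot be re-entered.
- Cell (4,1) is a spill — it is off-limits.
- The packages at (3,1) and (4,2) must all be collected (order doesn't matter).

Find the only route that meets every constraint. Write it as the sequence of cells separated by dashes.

Moves only go right or down, so the column and row indices never decrease.
Route from (1,1): down 2 to (3,1), right 1 to (3,2), down 1 to (4,2), right 2 to (4,4) — 6 moves in all.
Check: all required cells visited.

(1,1) - (2,1) - (3,1) - (3,2) - (4,2) - (4,3) - (4,4)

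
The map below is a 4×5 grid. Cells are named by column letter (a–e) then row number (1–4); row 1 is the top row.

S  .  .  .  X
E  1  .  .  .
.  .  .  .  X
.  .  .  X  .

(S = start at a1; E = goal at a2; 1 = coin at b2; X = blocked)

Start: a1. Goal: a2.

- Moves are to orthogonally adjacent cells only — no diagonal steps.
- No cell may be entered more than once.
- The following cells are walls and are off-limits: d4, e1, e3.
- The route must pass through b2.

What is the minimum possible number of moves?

3

Any route passes through b2 somewhere between a1 and a2. Summing Manhattan distances along the two legs (a1 → b2 → a2) gives a lower bound of 2 + 1 = 3 moves.
A route of 3 moves achieves this: a1 → b1 → b2 → a2.
Since 3 matches the lower bound, it is optimal.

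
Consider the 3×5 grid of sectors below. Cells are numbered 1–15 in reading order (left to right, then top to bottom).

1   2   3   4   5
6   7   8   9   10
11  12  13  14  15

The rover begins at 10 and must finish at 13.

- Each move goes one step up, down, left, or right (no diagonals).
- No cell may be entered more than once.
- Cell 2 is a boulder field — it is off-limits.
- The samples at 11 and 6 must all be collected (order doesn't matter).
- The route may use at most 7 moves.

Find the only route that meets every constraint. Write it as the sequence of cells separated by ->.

The 7-move cap with required stops at 11, 6 leaves no slack for detours.
Route from 10: left 4 to 6, down 1 to 11, right 2 to 13 — 7 moves in all.
Check: all required cells visited; 7 ≤ 7 moves.

10 -> 9 -> 8 -> 7 -> 6 -> 11 -> 12 -> 13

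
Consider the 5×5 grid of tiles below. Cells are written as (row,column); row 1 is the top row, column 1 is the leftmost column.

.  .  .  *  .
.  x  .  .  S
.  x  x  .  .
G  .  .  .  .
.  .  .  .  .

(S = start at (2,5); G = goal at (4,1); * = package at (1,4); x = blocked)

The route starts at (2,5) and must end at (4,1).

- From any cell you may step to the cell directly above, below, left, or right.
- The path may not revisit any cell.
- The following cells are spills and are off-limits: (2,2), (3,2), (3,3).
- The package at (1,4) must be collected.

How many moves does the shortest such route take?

Any route passes through (1,4) somewhere between (2,5) and (4,1). Summing Manhattan distances along the two legs ((2,5) → (1,4) → (4,1)) gives a lower bound of 2 + 6 = 8 moves.
A route of 8 moves achieves this: (2,5) → (1,5) → (1,4) → (2,4) → (3,4) → (4,4) → (4,3) → (4,2) → (4,1).
Since 8 matches the lower bound, it is optimal.

8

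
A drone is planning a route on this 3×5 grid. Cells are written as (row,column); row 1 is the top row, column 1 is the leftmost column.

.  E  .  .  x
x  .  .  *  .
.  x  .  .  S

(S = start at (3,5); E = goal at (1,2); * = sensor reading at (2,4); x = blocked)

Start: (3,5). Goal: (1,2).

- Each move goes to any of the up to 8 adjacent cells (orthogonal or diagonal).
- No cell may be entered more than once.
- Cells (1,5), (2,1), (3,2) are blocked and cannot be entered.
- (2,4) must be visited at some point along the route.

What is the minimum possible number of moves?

3

Any route passes through (2,4) somewhere between (3,5) and (1,2). Summing Chebyshev distances along the two legs ((3,5) → (2,4) → (1,2)) gives a lower bound of 1 + 2 = 3 moves.
A route of 3 moves achieves this: (3,5) → (2,4) → (1,3) → (1,2).
Since 3 matches the lower bound, it is optimal.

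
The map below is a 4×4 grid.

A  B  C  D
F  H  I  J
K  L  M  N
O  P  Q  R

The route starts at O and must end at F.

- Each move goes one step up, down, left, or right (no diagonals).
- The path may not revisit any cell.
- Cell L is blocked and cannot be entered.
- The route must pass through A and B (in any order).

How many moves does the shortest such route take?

Any route passes through A and B in some order between O and F. Summing Manhattan distances along each leg and taking the cheapest ordering (O → A → B → F) gives a lower bound of 3 + 1 + 2 = 6 moves.
The shortest route satisfying every rule uses 8 moves: O → P → Q → M → I → C → B → A → F.
The bound of 6 isn't tight here; checking systematically, no route of length 6 through 7 satisfies every constraint, so 8 is the minimum.

8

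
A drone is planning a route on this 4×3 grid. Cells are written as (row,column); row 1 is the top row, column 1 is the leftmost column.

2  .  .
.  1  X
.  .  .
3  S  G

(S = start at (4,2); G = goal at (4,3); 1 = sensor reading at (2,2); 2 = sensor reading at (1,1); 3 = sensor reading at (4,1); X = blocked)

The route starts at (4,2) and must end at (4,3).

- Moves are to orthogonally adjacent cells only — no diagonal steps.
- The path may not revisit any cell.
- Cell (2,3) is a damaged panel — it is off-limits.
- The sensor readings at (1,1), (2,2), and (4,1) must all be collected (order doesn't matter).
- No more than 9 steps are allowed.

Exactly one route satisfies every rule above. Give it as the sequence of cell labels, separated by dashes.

(4,2) - (4,1) - (3,1) - (2,1) - (1,1) - (1,2) - (2,2) - (3,2) - (3,3) - (4,3)

The budget equals the shortest possible length, so every move has to be on a shortest route through the required cells.
Route from (4,2): left 1 to (4,1), up 3 to (1,1), right 1 to (1,2), down 2 to (3,2), right 1 to (3,3), down 1 to (4,3) — 9 moves in all.
Check: all required cells visited; 9 ≤ 9 moves.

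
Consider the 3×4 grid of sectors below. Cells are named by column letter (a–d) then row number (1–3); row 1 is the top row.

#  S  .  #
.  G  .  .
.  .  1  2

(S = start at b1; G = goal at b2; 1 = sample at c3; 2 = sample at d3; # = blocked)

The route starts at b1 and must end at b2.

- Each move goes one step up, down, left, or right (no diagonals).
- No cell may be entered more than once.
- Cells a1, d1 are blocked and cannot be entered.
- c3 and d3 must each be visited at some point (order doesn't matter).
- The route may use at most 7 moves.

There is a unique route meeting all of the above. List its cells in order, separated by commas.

b1, c1, c2, d2, d3, c3, b3, b2

The 7-move cap with required stops at c3, d3 leaves no slack for detours.
Route from b1: right to c1, down to c2, right to d2, down to d3, 2× left (reaching b3), up to b2 — 7 moves in all.
Check: all required cells visited; 7 ≤ 7 moves.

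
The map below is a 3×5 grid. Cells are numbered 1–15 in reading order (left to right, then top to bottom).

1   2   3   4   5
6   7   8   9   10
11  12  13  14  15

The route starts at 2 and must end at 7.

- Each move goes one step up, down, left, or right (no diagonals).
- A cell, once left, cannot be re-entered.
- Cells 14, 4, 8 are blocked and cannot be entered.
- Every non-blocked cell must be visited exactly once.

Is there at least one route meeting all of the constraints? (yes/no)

no

Cell 3 has only one open neighbour but is neither the start nor the goal, so a Hamiltonian route would have to both enter and leave it through the same neighbour — impossible without revisiting.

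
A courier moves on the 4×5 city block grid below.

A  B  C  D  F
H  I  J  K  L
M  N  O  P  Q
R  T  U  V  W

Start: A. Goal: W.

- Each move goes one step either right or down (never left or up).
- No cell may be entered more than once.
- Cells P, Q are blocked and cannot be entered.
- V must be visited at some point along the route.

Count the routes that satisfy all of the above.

A right/down-only route from A to W makes exactly 3 down-moves and 4 right-moves in some order.
With no other constraints that would be C(7,3) = 35 routes.
Split at V and multiply the segment counts (each segment already excludes blocked cells): A→V: 10; V→W: 1; product = 10.
That gives 10 routes.

10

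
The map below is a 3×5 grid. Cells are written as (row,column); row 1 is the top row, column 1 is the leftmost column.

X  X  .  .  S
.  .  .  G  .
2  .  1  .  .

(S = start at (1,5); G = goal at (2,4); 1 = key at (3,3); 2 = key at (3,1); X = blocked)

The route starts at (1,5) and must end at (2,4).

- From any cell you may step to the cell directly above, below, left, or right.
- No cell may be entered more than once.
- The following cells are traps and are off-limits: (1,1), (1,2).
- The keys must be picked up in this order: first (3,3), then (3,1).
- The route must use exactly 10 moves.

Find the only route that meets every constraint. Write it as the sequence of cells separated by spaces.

The waypoints must appear in the order (3,3), (3,1), with no cell reused.
Route from (1,5): 2× down (reaching (3,5)), 4× left (reaching (3,1)), up to (2,1), 3× right (reaching (2,4)) — 10 moves in all.
Check: order respected (1 at step 4, 2 at step 6); 10 moves as required.

(1,5) (2,5) (3,5) (3,4) (3,3) (3,2) (3,1) (2,1) (2,2) (2,3) (2,4)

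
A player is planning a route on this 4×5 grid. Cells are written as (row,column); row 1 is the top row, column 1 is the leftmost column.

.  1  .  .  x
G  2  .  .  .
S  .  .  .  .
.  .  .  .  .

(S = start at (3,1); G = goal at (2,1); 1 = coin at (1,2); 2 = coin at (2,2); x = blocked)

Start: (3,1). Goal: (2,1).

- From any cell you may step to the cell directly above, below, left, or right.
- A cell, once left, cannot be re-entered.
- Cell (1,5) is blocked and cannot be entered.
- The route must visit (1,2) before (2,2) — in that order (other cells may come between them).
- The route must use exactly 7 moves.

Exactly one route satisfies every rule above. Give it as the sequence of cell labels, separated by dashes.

The waypoints must appear in the order (1,2), (2,2), with no cell reused.
Route from (3,1): right 2 to (3,3), up 2 to (1,3), left 1 to (1,2), down 1 to (2,2), left 1 to (2,1) — 7 moves in all.
Check: order respected (1 at step 5, 2 at step 6); 7 moves as required.

(3,1) - (3,2) - (3,3) - (2,3) - (1,3) - (1,2) - (2,2) - (2,1)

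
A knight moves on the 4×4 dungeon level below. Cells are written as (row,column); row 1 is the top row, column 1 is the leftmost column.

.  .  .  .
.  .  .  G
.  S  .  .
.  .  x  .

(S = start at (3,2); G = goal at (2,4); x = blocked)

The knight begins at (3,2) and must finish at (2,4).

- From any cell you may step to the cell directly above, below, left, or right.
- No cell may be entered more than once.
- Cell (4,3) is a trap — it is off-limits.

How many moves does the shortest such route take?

The Manhattan distance from (3,2) to (2,4) is |3−2| + |2−4| = 3, so at least 3 moves are needed.
A route of 3 moves achieves this: (3,2) → (2,2) → (2,3) → (2,4).
Since 3 matches the lower bound, it is optimal.

3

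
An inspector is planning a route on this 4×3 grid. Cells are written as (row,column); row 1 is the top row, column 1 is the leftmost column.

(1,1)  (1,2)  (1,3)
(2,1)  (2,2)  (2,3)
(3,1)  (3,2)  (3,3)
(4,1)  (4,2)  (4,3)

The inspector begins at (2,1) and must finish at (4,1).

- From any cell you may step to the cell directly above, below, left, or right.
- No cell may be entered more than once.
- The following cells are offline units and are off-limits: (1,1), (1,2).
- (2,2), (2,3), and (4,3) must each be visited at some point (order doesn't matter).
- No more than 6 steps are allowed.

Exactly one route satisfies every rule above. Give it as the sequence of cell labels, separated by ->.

The 6-move cap with required stops at (2,2), (2,3), (4,3) leaves no slack for detours.
Route from (2,1): right 2 to (2,3), down 2 to (4,3), left 2 to (4,1) — 6 moves in all.
Check: all required cells visited; 6 ≤ 6 moves.

(2,1) -> (2,2) -> (2,3) -> (3,3) -> (4,3) -> (4,2) -> (4,1)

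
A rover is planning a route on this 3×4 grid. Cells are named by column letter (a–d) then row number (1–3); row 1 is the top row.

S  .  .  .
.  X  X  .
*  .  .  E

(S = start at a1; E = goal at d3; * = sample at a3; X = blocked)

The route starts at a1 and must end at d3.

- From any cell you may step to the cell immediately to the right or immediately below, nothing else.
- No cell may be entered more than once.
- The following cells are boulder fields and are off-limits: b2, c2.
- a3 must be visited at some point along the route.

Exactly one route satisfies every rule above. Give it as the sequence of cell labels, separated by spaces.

a1 a2 a3 b3 c3 d3

Moves only go right or down, so the column and row indices never decrease.
Route from a1: down 2 to a3, right 3 to d3 — 5 moves in all.
Check: all required cells visited.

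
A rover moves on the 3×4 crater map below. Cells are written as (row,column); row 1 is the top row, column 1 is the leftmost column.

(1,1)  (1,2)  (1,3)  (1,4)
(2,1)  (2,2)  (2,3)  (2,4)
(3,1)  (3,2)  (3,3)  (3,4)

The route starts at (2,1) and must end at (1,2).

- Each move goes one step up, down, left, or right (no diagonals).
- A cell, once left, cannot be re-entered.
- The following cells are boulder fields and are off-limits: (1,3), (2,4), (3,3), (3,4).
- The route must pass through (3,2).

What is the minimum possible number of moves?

Any route passes through (3,2) somewhere between (2,1) and (1,2). Summing Manhattan distances along the two legs ((2,1) → (3,2) → (1,2)) gives a lower bound of 2 + 2 = 4 moves.
A route of 4 moves achieves this: (2,1) → (3,1) → (3,2) → (2,2) → (1,2).
Since 4 matches the lower bound, it is optimal.

4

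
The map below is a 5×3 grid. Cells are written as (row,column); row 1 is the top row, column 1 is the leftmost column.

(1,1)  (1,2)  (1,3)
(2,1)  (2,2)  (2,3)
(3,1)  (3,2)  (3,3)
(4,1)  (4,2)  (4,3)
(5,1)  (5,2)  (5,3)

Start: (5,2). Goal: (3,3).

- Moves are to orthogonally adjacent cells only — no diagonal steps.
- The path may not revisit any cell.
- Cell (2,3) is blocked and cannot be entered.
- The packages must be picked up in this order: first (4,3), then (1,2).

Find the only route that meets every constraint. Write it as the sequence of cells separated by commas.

The waypoints must appear in the order (4,3), (1,2), with no cell reused.
Route from (5,2): right 1 to (5,3), up 1 to (4,3), left 2 to (4,1), up 3 to (1,1), right 1 to (1,2), down 2 to (3,2), right 1 to (3,3) — 11 moves in all.
Check: order respected ((4,3) at step 2, (1,2) at step 8).

(5,2), (5,3), (4,3), (4,2), (4,1), (3,1), (2,1), (1,1), (1,2), (2,2), (3,2), (3,3)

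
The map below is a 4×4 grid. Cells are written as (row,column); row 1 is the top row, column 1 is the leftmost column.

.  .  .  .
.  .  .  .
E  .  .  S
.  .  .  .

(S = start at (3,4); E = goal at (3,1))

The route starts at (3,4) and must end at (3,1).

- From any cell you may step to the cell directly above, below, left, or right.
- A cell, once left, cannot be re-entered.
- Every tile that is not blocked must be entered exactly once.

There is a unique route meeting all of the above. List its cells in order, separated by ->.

(3,4) -> (4,4) -> (4,3) -> (3,3) -> (2,3) -> (2,4) -> (1,4) -> (1,3) -> (1,2) -> (1,1) -> (2,1) -> (2,2) -> (3,2) -> (4,2) -> (4,1) -> (3,1)

Need to visit all 16 open cells exactly once, starting at (3,4) and ending at (3,1).
Cell (1,4) has only two open neighbours ((2,4) and (1,3)), so the path must pass straight through it: one of those is the cell it's entered from and the other is where it exits.
Route from (3,4): down to (4,4), left to (4,3), 2× up (reaching (2,3)), right to (2,4), up to (1,4), 3× left (reaching (1,1)), down to (2,1), right to (2,2), 2× down (reaching (4,2)), left to (4,1), up to (3,1) — 15 moves in all.
Check: all 16 open cells covered.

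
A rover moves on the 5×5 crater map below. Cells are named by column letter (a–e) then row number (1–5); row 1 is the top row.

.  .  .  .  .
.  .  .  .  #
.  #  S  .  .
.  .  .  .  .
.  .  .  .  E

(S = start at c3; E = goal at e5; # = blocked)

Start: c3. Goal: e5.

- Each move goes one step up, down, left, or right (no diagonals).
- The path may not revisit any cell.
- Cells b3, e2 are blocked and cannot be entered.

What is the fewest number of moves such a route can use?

The Manhattan distance from c3 to e5 is |3−5| + |3−5| = 4, so at least 4 moves are needed.
A route of 4 moves achieves this: c3 → c4 → c5 → d5 → e5.
Since 4 matches the lower bound, it is optimal.

4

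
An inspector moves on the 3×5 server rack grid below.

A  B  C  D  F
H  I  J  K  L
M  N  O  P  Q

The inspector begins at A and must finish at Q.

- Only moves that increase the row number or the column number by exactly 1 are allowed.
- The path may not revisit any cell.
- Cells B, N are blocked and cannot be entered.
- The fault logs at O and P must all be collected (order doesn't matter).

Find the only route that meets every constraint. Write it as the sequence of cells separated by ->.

Moves only go right or down, so the column and row indices never decrease.
Route from A: down 1 to H, right 2 to J, down 1 to O, right 2 to Q — 6 moves in all.
Check: all required cells visited.

A -> H -> I -> J -> O -> P -> Q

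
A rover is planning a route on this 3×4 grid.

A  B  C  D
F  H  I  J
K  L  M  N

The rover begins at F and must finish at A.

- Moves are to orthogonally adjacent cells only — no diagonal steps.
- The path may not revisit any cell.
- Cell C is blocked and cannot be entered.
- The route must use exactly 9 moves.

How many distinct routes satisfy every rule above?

Need simple routes of exactly 9 moves from F to A (Manhattan distance 1, so 4 moves are spent on a detour and 4 undoing it).
Enumerating: F K L M N J I H B A.
That gives 1 route.

1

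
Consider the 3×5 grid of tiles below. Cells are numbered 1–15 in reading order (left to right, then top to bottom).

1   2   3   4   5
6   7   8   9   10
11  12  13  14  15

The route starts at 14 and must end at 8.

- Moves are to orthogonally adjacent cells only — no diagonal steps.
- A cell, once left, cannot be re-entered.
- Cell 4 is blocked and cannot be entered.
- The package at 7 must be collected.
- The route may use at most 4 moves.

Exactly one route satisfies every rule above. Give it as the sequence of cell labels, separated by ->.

14 -> 13 -> 12 -> 7 -> 8

Any route must reach 7 and still end at 8 within 4 moves, so the order of the required stops is forced.
Route from 14: 2× left (reaching 12), up to 7, right to 8 — 4 moves in all.
Check: all required cells visited; 4 ≤ 4 moves.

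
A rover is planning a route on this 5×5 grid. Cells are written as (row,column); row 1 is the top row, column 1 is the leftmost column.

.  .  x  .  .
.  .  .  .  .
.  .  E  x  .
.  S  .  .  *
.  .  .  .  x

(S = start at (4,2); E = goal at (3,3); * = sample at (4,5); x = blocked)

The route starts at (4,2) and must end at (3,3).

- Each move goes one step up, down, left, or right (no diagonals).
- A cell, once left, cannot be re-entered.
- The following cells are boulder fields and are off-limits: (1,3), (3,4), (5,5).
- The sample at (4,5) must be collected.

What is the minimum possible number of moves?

8

Any route passes through (4,5) somewhere between (4,2) and (3,3). Summing Manhattan distances along the two legs ((4,2) → (4,5) → (3,3)) gives a lower bound of 3 + 3 = 6 moves.
The shortest route satisfying every rule uses 8 moves: (4,2) → (4,3) → (4,4) → (4,5) → (3,5) → (2,5) → (2,4) → (2,3) → (3,3).
The no-revisit rule (legs can't share cells) pushes the minimum above the 6-move bound; an exhaustive check rules out every length from 6 to 7, leaving 8 as the minimum.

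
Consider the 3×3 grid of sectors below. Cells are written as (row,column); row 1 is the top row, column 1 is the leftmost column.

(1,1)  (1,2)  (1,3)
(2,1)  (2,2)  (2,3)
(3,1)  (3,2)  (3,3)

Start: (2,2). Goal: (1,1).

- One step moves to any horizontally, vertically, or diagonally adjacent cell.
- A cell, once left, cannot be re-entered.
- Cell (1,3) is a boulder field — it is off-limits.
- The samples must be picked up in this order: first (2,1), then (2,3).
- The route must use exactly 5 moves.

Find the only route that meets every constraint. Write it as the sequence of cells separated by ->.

The waypoints must appear in the order (2,1), (2,3), with no cell reused.
Route from (2,2): left to (2,1), down-right to (3,2), up-right to (2,3), up-left to (1,2), left to (1,1) — 5 moves in all.
Check: order respected ((2,1) at step 1, (2,3) at step 3); 5 moves as required.

(2,2) -> (2,1) -> (3,2) -> (2,3) -> (1,2) -> (1,1)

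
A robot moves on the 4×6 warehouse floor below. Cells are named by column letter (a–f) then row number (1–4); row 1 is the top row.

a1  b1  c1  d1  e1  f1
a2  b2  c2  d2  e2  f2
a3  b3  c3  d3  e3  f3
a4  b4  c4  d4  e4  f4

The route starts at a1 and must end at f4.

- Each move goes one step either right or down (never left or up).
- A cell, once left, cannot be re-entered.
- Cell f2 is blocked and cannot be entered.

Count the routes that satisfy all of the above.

A right/down-only route from a1 to f4 makes exactly 3 down-moves and 5 right-moves in some order.
With no other constraints that would be C(8,3) = 56 routes.
Subtract routes through each blocked cell (inclusion–exclusion for overlaps): − through f2: 6 → 50.
That gives 50 routes.

50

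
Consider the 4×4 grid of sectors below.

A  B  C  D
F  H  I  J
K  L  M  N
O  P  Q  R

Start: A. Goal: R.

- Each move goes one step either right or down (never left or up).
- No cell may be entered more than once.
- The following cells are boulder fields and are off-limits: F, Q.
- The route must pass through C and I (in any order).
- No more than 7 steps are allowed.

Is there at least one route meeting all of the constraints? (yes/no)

yes

One route that works: A → B → C → I → M → N → R.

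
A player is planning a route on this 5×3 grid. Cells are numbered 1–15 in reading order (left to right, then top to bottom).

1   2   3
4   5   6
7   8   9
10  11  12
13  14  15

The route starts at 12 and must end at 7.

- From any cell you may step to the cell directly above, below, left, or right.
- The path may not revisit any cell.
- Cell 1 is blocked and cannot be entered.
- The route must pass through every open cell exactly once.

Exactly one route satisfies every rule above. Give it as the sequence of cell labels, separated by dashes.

12 - 15 - 14 - 13 - 10 - 11 - 8 - 9 - 6 - 3 - 2 - 5 - 4 - 7

Need to visit all 14 open cells exactly once, starting at 12 and ending at 7.
Cell 15 has only two open neighbours (12 and 14), so the path must pass straight through it: one of those is the cell it's entered from and the other is where it exits.
Route from 12: down to 15, 2× left (reaching 13), up to 10, right to 11, up to 8, right to 9, 2× up (reaching 3), left to 2, down to 5, left to 4, down to 7 — 13 moves in all.
Check: all 14 open cells covered.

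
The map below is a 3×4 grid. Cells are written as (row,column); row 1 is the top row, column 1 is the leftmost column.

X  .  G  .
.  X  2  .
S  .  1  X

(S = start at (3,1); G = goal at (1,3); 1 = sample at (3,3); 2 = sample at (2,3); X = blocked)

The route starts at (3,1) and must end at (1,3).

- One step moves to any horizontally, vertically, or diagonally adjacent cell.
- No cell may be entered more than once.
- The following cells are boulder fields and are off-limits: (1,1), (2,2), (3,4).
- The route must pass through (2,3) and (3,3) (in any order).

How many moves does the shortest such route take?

Any route passes through (2,3) and (3,3) in some order between (3,1) and (1,3). Summing Chebyshev distances along each leg and taking the cheapest ordering ((3,1) → (3,3) → (2,3) → (1,3)) gives a lower bound of 2 + 1 + 1 = 4 moves.
A route of 4 moves achieves this: (3,1) → (3,2) → (3,3) → (2,3) → (1,3).
Since 4 matches the lower bound, it is optimal.

4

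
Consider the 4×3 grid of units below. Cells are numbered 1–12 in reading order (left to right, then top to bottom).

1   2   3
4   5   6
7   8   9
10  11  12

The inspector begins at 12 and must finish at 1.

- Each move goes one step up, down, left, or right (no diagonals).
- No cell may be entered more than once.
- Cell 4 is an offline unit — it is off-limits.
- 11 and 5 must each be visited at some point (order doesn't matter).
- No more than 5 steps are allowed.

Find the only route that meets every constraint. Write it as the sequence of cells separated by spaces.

12 11 8 5 2 1

The 5-move cap with required stops at 11, 5 leaves no slack for detours.
Route from 12: left to 11, 3× up (reaching 2), left to 1 — 5 moves in all.
Check: all required cells visited; 5 ≤ 5 moves.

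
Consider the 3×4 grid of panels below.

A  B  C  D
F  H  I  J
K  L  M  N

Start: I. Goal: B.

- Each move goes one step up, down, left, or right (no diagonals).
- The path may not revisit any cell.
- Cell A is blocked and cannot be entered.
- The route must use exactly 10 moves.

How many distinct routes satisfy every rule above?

2

Need simple routes of exactly 10 moves from I to B (Manhattan distance 2, so 4 moves are spent on a detour and 4 undoing it).
Enumerating: I C D J N M L K F H B | I H F K L M N J D C B.
That gives 2 routes.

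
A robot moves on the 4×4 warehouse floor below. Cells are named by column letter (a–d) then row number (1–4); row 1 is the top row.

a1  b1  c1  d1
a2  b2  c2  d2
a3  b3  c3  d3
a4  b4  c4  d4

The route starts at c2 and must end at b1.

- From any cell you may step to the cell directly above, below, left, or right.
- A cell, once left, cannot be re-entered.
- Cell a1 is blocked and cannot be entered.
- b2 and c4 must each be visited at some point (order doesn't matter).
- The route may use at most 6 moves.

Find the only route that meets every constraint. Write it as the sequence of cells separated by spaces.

c2 c3 c4 b4 b3 b2 b1

The budget equals the shortest possible length, so every move has to be on a shortest route through the required cells.
Route from c2: 2× down (reaching c4), left to b4, 3× up (reaching b1) — 6 moves in all.
Check: all required cells visited; 6 ≤ 6 moves.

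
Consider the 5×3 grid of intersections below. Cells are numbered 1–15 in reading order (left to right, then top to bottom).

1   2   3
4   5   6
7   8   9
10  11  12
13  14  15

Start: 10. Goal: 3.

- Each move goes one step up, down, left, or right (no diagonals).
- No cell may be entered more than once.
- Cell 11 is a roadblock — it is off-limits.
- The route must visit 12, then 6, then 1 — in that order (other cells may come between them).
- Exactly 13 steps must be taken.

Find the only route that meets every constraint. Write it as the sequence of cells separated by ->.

10 -> 13 -> 14 -> 15 -> 12 -> 9 -> 6 -> 5 -> 8 -> 7 -> 4 -> 1 -> 2 -> 3

The waypoints must appear in the order 12, 6, 1, with no cell reused.
Route from 10: down 1 to 13, right 2 to 15, up 3 to 6, left 1 to 5, down 1 to 8, left 1 to 7, up 2 to 1, right 2 to 3 — 13 moves in all.
Check: order respected (12 at step 4, 6 at step 6, 1 at step 11); 13 moves as required.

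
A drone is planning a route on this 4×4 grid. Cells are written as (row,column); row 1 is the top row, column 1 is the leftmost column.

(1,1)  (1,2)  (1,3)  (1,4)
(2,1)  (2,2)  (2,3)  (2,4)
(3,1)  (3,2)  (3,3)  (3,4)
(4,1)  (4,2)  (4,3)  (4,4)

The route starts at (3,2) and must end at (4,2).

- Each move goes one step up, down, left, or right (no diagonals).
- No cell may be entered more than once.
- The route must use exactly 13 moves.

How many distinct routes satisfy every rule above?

14

Need simple routes of exactly 13 moves from (3,2) to (4,2) (Manhattan distance 1, so 6 moves are spent on a detour and 6 undoing it).
Branch systematically from the start, pruning whenever the remaining move budget drops below the Manhattan distance to (4,2) or differs from it in parity. Grouping the completions by first move — via (2,2): 2; via (3,1): 4; via (3,3): 8 (no valid completion starts via (4,2)) — and summing: 2 + 4 + 8 = 14.
That gives 14 routes.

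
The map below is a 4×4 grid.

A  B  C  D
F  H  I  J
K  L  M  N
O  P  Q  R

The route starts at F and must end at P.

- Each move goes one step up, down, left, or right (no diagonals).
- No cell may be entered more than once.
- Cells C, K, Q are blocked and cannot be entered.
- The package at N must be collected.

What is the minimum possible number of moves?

Any route passes through N somewhere between F and P. Summing Manhattan distances along the two legs (F → N → P) gives a lower bound of 4 + 3 = 7 moves.
A route of 7 moves achieves this: F → H → I → J → N → M → L → P.
Since 7 matches the lower bound, it is optimal.

7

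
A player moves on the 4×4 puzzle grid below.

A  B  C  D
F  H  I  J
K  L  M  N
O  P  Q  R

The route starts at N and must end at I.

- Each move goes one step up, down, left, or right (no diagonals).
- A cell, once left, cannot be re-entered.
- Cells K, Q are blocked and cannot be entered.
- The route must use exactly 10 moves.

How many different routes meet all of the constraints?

2

Need simple routes of exactly 10 moves from N to I (Manhattan distance 2, so 4 moves are spent on a detour and 4 undoing it).
Enumerating: N J D C B A F H L M I | N M L H F A B C D J I.
That gives 2 routes.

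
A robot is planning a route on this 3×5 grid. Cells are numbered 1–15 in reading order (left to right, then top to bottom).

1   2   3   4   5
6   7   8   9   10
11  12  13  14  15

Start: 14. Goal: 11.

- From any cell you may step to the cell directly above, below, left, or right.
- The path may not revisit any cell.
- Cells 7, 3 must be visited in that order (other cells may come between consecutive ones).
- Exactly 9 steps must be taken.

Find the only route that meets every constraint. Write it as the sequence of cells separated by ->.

The waypoints must appear in the order 7, 3, with no cell reused.
Route from 14: 2× left (reaching 12), up to 7, right to 8, up to 3, 2× left (reaching 1), 2× down (reaching 11) — 9 moves in all.
Check: order respected (7 at step 3, 3 at step 5); 9 moves as required.

14 -> 13 -> 12 -> 7 -> 8 -> 3 -> 2 -> 1 -> 6 -> 11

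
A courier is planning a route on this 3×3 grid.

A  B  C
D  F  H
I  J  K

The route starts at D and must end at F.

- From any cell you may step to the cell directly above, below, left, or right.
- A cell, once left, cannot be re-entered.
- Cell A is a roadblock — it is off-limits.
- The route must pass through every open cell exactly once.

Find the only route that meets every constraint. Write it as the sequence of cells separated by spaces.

Need to visit all 8 open cells exactly once, starting at D and ending at F.
Route from D: down to I, 2× right (reaching K), 2× up (reaching C), left to B, down to F — 7 moves in all.
Check: all 8 open cells covered.

D I J K H C B F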